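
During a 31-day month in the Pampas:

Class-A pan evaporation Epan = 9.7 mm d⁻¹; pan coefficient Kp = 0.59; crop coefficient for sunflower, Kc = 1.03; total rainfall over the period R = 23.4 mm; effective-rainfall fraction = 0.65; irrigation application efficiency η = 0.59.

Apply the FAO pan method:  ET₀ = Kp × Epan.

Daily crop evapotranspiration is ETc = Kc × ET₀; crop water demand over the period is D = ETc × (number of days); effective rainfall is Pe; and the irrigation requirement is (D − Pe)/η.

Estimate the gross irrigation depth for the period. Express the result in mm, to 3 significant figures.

284 mm

ET₀ = 0.59 × 9.7 = 5.7230 mm/d
ETc = Kc × ET₀ = 1.03 × 5.7230 = 5.8947 mm/d
Crop demand D = ETc × 31 d = 5.8947 × 31 = 182.736 mm
Pe = 0.65 × 23.4 = 15.210 mm
D − Pe = 182.736 − 15.210 = 167.526 mm
Gross irrigation = 167.526 / 0.59 = 283.942 mm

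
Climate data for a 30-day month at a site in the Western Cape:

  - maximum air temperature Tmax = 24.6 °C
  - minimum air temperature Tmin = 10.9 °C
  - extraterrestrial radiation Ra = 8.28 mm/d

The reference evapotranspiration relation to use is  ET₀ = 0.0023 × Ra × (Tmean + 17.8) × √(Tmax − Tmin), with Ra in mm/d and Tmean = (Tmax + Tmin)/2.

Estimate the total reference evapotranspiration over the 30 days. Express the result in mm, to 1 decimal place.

75.2 mm

Tmean = (24.6 + 10.9)/2 = 17.75 °C
ET₀ = 0.0023 × 8.28 × (17.75 + 17.8) × √13.7 = 0.0023 × 8.28 × 35.55 × 3.7014 = 2.5059 mm/d
Over 30 days: 2.5059 × 30 = 75.177 mm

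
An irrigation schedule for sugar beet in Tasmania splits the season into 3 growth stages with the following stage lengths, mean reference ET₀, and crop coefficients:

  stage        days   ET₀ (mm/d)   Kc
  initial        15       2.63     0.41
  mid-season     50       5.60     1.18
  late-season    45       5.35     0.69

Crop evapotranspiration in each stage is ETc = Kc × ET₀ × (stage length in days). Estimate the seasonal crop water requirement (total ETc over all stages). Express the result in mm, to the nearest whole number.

initial: 0.41 × 2.63 × 15 = 16.17 mm
mid-season: 1.18 × 5.60 × 50 = 330.40 mm
late-season: 0.69 × 5.35 × 45 = 166.12 mm
Seasonal total = 512.69 mm

513 mm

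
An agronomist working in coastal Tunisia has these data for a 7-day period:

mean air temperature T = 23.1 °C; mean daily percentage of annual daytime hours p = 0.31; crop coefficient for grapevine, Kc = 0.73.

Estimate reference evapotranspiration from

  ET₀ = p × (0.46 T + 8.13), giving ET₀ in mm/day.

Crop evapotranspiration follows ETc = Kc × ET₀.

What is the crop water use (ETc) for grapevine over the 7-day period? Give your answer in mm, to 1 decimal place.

29.7 mm

ET₀ = 0.31 × (0.46 × 23.1 + 8.13) = 0.31 × 18.756 = 5.8144 mm/d
ETc = Kc × ET₀ = 0.73 × 5.8144 = 4.2445 mm/d
Over 7 days: 4.2445 × 7 = 29.712 mm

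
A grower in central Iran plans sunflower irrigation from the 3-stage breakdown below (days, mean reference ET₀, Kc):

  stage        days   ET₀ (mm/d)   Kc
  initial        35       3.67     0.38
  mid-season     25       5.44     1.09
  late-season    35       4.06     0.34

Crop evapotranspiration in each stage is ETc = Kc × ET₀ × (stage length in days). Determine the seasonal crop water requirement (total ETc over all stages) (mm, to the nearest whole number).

initial: 0.38 × 3.67 × 35 = 48.81 mm
mid-season: 1.09 × 5.44 × 25 = 148.24 mm
late-season: 0.34 × 4.06 × 35 = 48.31 mm
Seasonal total = 245.36 mm

245 mm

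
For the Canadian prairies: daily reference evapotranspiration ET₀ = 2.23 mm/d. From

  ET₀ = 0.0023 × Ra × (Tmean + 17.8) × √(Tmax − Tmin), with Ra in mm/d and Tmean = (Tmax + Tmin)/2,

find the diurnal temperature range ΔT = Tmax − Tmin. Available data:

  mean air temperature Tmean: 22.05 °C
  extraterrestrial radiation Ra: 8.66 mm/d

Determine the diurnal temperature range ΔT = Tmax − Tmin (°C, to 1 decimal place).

√ΔT = ET₀ / [0.0023 × Ra × (Tmean+17.8)] = 2.23 / (0.0023 × 8.66 × 39.85) = 2.8095
ΔT = 2.8095² = 7.893 °C

7.9 °C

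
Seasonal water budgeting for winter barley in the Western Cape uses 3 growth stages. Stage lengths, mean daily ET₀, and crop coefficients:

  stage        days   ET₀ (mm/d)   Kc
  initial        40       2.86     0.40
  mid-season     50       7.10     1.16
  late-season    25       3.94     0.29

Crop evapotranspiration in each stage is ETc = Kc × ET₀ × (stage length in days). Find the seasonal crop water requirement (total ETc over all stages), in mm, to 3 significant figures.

initial: 0.40 × 2.86 × 40 = 45.76 mm
mid-season: 1.16 × 7.10 × 50 = 411.80 mm
late-season: 0.29 × 3.94 × 25 = 28.57 mm
Seasonal total = 486.13 mm

486 mm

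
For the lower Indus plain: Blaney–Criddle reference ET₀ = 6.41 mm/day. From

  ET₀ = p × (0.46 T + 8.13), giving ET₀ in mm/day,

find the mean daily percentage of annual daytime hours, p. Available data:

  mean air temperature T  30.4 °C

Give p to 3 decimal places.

0.290

p = ET₀ / (0.46 T + 8.13) = 6.41 / (0.46 × 30.4 + 8.13) = 6.41 / 22.114 = 0.2899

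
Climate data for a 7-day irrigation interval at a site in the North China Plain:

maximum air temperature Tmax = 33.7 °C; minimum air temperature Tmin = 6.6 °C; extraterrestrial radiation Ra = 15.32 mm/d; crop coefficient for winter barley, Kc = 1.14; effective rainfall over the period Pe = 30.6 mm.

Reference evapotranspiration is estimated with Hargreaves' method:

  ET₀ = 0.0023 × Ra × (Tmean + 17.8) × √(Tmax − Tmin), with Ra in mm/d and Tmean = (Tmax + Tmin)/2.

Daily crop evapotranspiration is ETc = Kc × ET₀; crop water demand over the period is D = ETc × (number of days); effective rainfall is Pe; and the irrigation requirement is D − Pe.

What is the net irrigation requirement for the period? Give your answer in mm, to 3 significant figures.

25.0 mm

Tmean = (33.7 + 6.6)/2 = 20.15 °C
ET₀ = 0.0023 × 15.32 × (20.15 + 17.8) × √27.1 = 0.0023 × 15.32 × 37.95 × 5.2058 = 6.9612 mm/d
ETc = Kc × ET₀ = 1.14 × 6.9612 = 7.9358 mm/d
Crop demand D = ETc × 7 d = 7.9358 × 7 = 55.551 mm
D − Pe = 55.551 − 30.6 = 24.951 mm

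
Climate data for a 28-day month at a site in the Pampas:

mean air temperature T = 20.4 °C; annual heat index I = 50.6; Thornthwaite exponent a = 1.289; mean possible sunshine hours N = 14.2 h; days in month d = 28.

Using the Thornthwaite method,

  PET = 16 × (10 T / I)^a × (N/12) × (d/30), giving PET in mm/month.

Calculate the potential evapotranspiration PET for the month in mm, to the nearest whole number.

107 mm

10T/I = 10 × 20.4 / 50.6 = 4.0316
(10T/I)^a = 4.0316^1.289 = 6.0320
Uncorrected PET = 16 × 6.0320 = 96.512 mm
Correction = (N/12)(d/30) = (14.2/12)(28/30) = 1.1044
PET = 96.512 × 1.1044 = 106.588 mm/month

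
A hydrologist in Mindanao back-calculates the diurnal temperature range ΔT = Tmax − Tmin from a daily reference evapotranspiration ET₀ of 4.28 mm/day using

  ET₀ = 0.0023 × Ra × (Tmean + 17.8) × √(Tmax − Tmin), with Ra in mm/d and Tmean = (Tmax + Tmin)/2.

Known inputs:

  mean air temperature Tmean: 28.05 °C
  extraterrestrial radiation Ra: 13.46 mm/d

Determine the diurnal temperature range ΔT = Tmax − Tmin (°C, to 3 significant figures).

9.09 °C

√ΔT = ET₀ / [0.0023 × Ra × (Tmean+17.8)] = 4.28 / (0.0023 × 13.46 × 45.85) = 3.0153
ΔT = 3.0153² = 9.092 °C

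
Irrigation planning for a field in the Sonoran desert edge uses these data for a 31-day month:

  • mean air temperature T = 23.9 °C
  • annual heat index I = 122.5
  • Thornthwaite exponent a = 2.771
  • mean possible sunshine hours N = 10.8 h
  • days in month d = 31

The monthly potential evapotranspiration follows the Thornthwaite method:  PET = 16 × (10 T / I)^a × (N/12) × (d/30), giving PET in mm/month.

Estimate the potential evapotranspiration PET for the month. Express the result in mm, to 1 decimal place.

10T/I = 10 × 23.9 / 122.5 = 1.9510
(10T/I)^a = 1.9510^2.771 = 6.3724
Uncorrected PET = 16 × 6.3724 = 101.958 mm
Correction = (N/12)(d/30) = (10.8/12)(31/30) = 0.9300
PET = 101.958 × 0.9300 = 94.821 mm/month

94.8 mm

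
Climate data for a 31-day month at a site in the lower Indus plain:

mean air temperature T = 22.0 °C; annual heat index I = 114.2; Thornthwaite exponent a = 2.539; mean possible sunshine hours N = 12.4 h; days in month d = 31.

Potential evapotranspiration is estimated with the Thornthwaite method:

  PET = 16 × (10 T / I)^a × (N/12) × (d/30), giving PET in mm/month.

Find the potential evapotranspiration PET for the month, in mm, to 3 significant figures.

10T/I = 10 × 22.0 / 114.2 = 1.9264
(10T/I)^a = 1.9264^2.539 = 5.2841
Uncorrected PET = 16 × 5.2841 = 84.546 mm
Correction = (N/12)(d/30) = (12.4/12)(31/30) = 1.0678
PET = 84.546 × 1.0678 = 90.278 mm/month

90.3 mm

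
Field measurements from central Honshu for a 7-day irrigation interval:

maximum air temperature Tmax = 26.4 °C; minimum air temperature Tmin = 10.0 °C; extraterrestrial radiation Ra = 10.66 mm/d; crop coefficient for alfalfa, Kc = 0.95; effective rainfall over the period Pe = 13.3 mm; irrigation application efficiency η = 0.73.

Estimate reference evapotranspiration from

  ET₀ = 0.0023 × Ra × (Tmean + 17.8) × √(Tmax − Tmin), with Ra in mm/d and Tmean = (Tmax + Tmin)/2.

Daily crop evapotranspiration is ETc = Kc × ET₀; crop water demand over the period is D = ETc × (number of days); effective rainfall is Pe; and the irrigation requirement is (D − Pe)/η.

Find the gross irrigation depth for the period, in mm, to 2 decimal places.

Tmean = (26.4 + 10.0)/2 = 18.20 °C
ET₀ = 0.0023 × 10.66 × (18.20 + 17.8) × √16.4 = 0.0023 × 10.66 × 36.00 × 4.0497 = 3.5745 mm/d
ETc = Kc × ET₀ = 0.95 × 3.5745 = 3.3958 mm/d
Crop demand D = ETc × 7 d = 3.3958 × 7 = 23.771 mm
D − Pe = 23.771 − 13.3 = 10.471 mm
Gross irrigation = 10.471 / 0.73 = 14.344 mm

14.34 mm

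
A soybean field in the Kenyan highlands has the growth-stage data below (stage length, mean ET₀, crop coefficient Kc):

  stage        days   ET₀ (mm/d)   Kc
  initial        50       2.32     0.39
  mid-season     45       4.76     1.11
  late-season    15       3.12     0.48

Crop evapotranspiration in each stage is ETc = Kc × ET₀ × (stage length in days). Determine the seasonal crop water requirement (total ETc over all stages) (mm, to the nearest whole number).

305 mm

initial: 0.39 × 2.32 × 50 = 45.24 mm
mid-season: 1.11 × 4.76 × 45 = 237.76 mm
late-season: 0.48 × 3.12 × 15 = 22.46 mm
Seasonal total = 305.46 mm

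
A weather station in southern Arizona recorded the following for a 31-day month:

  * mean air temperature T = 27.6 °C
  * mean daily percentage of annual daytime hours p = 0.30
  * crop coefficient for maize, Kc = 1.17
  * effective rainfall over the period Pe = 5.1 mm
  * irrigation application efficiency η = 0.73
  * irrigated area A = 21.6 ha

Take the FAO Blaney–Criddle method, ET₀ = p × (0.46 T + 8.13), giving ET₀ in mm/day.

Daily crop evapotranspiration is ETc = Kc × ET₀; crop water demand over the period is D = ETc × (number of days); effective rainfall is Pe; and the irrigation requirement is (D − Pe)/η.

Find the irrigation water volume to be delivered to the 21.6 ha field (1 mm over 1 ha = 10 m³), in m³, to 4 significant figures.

65540 m³

ET₀ = 0.30 × (0.46 × 27.6 + 8.13) = 0.30 × 20.826 = 6.2478 mm/d
ETc = Kc × ET₀ = 1.17 × 6.2478 = 7.3099 mm/d
Crop demand D = ETc × 31 d = 7.3099 × 31 = 226.607 mm
D − Pe = 226.607 − 5.1 = 221.507 mm
Gross irrigation = 221.507 / 0.73 = 303.434 mm
Volume = 303.434 mm × 21.6 ha × 10 = 65541.7 m³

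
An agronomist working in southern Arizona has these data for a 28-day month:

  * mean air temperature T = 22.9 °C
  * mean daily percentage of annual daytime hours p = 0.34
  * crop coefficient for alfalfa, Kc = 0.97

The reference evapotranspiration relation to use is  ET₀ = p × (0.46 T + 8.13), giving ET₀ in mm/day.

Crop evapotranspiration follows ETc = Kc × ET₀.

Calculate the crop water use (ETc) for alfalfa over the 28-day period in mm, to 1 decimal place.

172.4 mm

ET₀ = 0.34 × (0.46 × 22.9 + 8.13) = 0.34 × 18.664 = 6.3458 mm/d
ETc = Kc × ET₀ = 0.97 × 6.3458 = 6.1554 mm/d
Over 28 days: 6.1554 × 28 = 172.351 mm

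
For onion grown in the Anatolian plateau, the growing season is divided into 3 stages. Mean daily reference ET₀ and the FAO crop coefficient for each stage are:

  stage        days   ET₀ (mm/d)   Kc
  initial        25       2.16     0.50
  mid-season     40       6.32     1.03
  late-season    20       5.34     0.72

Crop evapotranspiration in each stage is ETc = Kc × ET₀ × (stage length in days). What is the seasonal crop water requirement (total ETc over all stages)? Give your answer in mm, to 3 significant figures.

364 mm

initial: 0.50 × 2.16 × 25 = 27.00 mm
mid-season: 1.03 × 6.32 × 40 = 260.38 mm
late-season: 0.72 × 5.34 × 20 = 76.90 mm
Seasonal total = 364.28 mm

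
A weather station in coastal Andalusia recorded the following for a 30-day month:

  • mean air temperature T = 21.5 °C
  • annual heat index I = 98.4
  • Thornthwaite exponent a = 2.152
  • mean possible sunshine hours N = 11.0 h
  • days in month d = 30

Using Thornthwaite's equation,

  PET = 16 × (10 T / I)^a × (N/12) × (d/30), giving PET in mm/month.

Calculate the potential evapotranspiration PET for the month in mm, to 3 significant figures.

10T/I = 10 × 21.5 / 98.4 = 2.1850
(10T/I)^a = 2.1850^2.152 = 5.3765
Uncorrected PET = 16 × 5.3765 = 86.024 mm
Correction = (N/12)(d/30) = (11.0/12)(30/30) = 0.9167
PET = 86.024 × 0.9167 = 78.858 mm/month

78.9 mm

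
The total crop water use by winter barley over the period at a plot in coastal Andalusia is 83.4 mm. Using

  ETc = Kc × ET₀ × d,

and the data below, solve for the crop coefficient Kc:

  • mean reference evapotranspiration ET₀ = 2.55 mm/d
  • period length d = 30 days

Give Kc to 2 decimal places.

1.09

ETc = Kc × ET₀ × d  ⇒  Kc = ETc / (ET₀ × d)
Kc = 83.4 / (2.55 × 30) = 83.4 / 76.50 = 1.0902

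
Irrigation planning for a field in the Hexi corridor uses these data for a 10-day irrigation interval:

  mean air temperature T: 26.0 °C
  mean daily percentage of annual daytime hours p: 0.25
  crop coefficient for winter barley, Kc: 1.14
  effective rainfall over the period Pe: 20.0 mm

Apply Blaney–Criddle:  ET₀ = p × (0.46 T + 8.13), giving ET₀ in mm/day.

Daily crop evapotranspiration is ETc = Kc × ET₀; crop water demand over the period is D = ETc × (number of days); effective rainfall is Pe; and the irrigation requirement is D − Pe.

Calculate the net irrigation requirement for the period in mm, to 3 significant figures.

37.3 mm

ET₀ = 0.25 × (0.46 × 26.0 + 8.13) = 0.25 × 20.090 = 5.0225 mm/d
ETc = Kc × ET₀ = 1.14 × 5.0225 = 5.7257 mm/d
Crop demand D = ETc × 10 d = 5.7257 × 10 = 57.257 mm
D − Pe = 57.257 − 20.0 = 37.257 mm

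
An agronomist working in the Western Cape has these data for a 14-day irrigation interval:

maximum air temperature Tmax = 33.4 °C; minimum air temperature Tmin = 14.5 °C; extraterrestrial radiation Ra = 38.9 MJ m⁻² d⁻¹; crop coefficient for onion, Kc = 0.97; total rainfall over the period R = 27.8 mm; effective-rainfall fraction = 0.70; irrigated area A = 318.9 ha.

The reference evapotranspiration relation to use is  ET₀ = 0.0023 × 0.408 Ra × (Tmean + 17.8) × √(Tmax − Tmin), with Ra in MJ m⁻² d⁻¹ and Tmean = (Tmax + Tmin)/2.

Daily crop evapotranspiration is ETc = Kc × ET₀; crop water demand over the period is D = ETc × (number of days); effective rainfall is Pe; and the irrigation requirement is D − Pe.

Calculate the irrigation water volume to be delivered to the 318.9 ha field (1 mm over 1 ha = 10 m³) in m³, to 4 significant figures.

224900 m³

Tmean = (33.4 + 14.5)/2 = 23.95 °C
0.408 Ra = 0.408 × 38.9 = 15.8712 mm/d equivalent
ET₀ = 0.0023 × 15.8712 × (23.95 + 17.8) × √18.9 = 0.0023 × 15.8712 × 41.75 × 4.3474 = 6.6256 mm/d
ETc = Kc × ET₀ = 0.97 × 6.6256 = 6.4268 mm/d
Crop demand D = ETc × 14 d = 6.4268 × 14 = 89.975 mm
Pe = 0.70 × 27.8 = 19.460 mm
D − Pe = 89.975 − 19.460 = 70.515 mm
Volume = 70.515 mm × 318.9 ha × 10 = 224872.3 m³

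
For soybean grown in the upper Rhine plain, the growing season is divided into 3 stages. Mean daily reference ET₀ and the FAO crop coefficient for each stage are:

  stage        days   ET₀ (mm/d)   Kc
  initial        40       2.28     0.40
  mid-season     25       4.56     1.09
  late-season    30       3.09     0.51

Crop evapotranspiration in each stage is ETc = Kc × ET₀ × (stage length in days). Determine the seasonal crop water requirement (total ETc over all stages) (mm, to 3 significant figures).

initial: 0.40 × 2.28 × 40 = 36.48 mm
mid-season: 1.09 × 4.56 × 25 = 124.26 mm
late-season: 0.51 × 3.09 × 30 = 47.28 mm
Seasonal total = 208.02 mm

208 mm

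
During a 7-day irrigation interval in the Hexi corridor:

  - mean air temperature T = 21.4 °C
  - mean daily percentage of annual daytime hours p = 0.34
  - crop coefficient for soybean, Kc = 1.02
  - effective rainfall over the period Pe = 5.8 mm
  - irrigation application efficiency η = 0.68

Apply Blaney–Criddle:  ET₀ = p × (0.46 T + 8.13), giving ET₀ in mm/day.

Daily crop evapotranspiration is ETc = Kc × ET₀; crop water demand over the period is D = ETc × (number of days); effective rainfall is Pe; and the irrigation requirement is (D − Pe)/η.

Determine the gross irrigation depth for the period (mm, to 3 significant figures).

55.6 mm

ET₀ = 0.34 × (0.46 × 21.4 + 8.13) = 0.34 × 17.974 = 6.1112 mm/d
ETc = Kc × ET₀ = 1.02 × 6.1112 = 6.2334 mm/d
Crop demand D = ETc × 7 d = 6.2334 × 7 = 43.634 mm
D − Pe = 43.634 − 5.8 = 37.834 mm
Gross irrigation = 37.834 / 0.68 = 55.638 mm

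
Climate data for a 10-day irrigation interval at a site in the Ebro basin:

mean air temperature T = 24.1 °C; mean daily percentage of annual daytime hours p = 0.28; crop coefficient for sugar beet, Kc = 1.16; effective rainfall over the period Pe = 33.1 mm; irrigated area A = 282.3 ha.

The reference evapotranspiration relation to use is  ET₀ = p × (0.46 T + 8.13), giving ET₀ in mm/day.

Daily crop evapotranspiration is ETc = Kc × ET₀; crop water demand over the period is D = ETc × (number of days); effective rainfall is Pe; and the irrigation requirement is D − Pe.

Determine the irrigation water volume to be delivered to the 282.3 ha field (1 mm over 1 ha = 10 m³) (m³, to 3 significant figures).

82800 m³

ET₀ = 0.28 × (0.46 × 24.1 + 8.13) = 0.28 × 19.216 = 5.3805 mm/d
ETc = Kc × ET₀ = 1.16 × 5.3805 = 6.2414 mm/d
Crop demand D = ETc × 10 d = 6.2414 × 10 = 62.414 mm
D − Pe = 62.414 − 33.1 = 29.314 mm
Volume = 29.314 mm × 282.3 ha × 10 = 82753.4 m³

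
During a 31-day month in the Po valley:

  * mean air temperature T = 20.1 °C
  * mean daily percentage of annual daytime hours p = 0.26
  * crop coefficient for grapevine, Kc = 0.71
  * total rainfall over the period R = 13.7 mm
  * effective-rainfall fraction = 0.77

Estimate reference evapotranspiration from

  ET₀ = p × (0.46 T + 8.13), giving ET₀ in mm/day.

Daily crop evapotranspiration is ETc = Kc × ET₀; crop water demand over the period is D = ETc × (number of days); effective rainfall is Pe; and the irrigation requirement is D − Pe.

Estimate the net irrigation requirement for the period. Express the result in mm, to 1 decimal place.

ET₀ = 0.26 × (0.46 × 20.1 + 8.13) = 0.26 × 17.376 = 4.5178 mm/d
ETc = Kc × ET₀ = 0.71 × 4.5178 = 3.2076 mm/d
Crop demand D = ETc × 31 d = 3.2076 × 31 = 99.436 mm
Pe = 0.77 × 13.7 = 10.549 mm
D − Pe = 99.436 − 10.549 = 88.887 mm

88.9 mm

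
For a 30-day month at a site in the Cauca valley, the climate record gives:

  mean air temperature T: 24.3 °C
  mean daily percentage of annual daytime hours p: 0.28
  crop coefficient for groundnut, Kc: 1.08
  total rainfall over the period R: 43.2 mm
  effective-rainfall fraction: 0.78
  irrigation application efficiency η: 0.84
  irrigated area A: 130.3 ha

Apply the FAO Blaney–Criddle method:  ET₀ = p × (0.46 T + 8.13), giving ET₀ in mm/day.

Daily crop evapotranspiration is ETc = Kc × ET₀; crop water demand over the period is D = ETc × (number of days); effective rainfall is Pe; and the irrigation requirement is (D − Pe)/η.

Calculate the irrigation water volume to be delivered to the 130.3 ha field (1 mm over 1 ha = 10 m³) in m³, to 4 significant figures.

219400 m³

ET₀ = 0.28 × (0.46 × 24.3 + 8.13) = 0.28 × 19.308 = 5.4062 mm/d
ETc = Kc × ET₀ = 1.08 × 5.4062 = 5.8387 mm/d
Crop demand D = ETc × 30 d = 5.8387 × 30 = 175.161 mm
Pe = 0.78 × 43.2 = 33.696 mm
D − Pe = 175.161 − 33.696 = 141.465 mm
Gross irrigation = 141.465 / 0.84 = 168.411 mm
Volume = 168.411 mm × 130.3 ha × 10 = 219439.5 m³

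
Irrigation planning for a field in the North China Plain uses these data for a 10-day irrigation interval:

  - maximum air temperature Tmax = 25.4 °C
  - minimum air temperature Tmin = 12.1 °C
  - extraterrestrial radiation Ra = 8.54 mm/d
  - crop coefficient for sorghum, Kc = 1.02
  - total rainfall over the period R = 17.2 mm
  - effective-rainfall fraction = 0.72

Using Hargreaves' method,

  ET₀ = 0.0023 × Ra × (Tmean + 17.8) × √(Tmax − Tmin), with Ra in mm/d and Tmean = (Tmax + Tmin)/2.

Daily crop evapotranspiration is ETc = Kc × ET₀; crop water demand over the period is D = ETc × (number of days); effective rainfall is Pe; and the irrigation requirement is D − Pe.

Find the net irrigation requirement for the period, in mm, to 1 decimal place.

Tmean = (25.4 + 12.1)/2 = 18.75 °C
ET₀ = 0.0023 × 8.54 × (18.75 + 17.8) × √13.3 = 0.0023 × 8.54 × 36.55 × 3.6469 = 2.6182 mm/d
ETc = Kc × ET₀ = 1.02 × 2.6182 = 2.6706 mm/d
Crop demand D = ETc × 10 d = 2.6706 × 10 = 26.706 mm
Pe = 0.72 × 17.2 = 12.384 mm
D − Pe = 26.706 − 12.384 = 14.322 mm

14.3 mm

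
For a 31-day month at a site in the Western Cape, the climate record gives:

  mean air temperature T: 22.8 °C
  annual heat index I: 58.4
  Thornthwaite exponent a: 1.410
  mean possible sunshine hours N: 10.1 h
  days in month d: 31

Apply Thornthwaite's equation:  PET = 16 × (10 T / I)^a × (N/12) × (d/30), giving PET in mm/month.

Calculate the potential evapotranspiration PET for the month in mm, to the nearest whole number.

10T/I = 10 × 22.8 / 58.4 = 3.9041
(10T/I)^a = 3.9041^1.410 = 6.8241
Uncorrected PET = 16 × 6.8241 = 109.186 mm
Correction = (N/12)(d/30) = (10.1/12)(31/30) = 0.8697
PET = 109.186 × 0.8697 = 94.959 mm/month

95 mm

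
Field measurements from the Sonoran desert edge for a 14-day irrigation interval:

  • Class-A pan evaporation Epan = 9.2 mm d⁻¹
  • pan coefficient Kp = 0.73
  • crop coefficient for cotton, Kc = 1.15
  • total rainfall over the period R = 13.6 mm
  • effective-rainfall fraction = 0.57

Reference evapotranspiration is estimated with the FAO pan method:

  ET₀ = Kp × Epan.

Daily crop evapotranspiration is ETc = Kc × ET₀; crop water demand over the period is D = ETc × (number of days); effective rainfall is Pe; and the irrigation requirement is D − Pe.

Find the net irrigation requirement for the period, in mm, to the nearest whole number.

ET₀ = 0.73 × 9.2 = 6.7160 mm/d
ETc = Kc × ET₀ = 1.15 × 6.7160 = 7.7234 mm/d
Crop demand D = ETc × 14 d = 7.7234 × 14 = 108.128 mm
Pe = 0.57 × 13.6 = 7.752 mm
D − Pe = 108.128 − 7.752 = 100.376 mm

100 mm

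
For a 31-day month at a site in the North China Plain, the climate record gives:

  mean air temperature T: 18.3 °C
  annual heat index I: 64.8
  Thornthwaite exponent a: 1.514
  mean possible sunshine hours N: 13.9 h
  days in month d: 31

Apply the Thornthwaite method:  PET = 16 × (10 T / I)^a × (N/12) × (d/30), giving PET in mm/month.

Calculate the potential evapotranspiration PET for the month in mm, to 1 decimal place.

10T/I = 10 × 18.3 / 64.8 = 2.8241
(10T/I)^a = 2.8241^1.514 = 4.8154
Uncorrected PET = 16 × 4.8154 = 77.046 mm
Correction = (N/12)(d/30) = (13.9/12)(31/30) = 1.1969
PET = 77.046 × 1.1969 = 92.216 mm/month

92.2 mm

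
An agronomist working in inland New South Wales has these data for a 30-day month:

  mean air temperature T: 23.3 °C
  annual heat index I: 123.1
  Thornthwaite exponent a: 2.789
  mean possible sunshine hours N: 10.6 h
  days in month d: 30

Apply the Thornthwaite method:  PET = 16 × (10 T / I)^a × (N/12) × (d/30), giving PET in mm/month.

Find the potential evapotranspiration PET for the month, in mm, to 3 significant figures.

83.8 mm

10T/I = 10 × 23.3 / 123.1 = 1.8928
(10T/I)^a = 1.8928^2.789 = 5.9271
Uncorrected PET = 16 × 5.9271 = 94.834 mm
Correction = (N/12)(d/30) = (10.6/12)(30/30) = 0.8833
PET = 94.834 × 0.8833 = 83.767 mm/month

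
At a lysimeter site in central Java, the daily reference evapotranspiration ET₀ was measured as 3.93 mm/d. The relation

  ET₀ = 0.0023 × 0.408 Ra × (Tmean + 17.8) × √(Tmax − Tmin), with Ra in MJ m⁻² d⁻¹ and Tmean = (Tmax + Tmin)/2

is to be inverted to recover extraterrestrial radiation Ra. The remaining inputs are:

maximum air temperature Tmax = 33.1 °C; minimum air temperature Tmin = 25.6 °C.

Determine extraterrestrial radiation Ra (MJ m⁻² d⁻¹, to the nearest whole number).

32 MJ m⁻² d⁻¹

Tmean = (33.1+25.6)/2 = 29.35 °C; ΔT = 7.5
Ra = ET₀ / [0.0023 × 0.408 × (Tmean+17.8) × √ΔT]
   = 3.93 / (0.0023 × 0.408 × 47.15 × 2.7386) = 32.434 MJ m⁻² d⁻¹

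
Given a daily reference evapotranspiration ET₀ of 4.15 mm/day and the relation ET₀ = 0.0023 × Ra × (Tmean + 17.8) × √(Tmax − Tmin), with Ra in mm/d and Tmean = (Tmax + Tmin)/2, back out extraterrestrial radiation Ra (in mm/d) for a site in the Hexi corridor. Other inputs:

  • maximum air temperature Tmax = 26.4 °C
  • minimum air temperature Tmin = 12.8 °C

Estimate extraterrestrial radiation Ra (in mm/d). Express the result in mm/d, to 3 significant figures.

13.1 mm/d

Tmean = 19.60 °C; √ΔT = 3.6878
Ra = ET₀ / [0.0023 × (Tmean+17.8) × √ΔT] = 4.15 / (0.0023 × 37.40 × 3.6878) = 13.082 mm/d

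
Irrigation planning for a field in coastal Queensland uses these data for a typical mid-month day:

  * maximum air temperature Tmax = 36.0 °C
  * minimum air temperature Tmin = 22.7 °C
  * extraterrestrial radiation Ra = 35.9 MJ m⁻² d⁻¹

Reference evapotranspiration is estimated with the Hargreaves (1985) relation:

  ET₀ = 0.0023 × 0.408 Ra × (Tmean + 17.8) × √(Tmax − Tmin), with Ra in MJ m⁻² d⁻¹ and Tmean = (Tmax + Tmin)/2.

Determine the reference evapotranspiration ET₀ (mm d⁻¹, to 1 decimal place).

Tmean = (36.0 + 22.7)/2 = 29.35 °C
0.408 Ra = 0.408 × 35.9 = 14.6472 mm/d equivalent
ET₀ = 0.0023 × 14.6472 × (29.35 + 17.8) × √13.3 = 0.0023 × 14.6472 × 47.15 × 3.6469 = 5.7928 mm/d

5.8 mm d⁻¹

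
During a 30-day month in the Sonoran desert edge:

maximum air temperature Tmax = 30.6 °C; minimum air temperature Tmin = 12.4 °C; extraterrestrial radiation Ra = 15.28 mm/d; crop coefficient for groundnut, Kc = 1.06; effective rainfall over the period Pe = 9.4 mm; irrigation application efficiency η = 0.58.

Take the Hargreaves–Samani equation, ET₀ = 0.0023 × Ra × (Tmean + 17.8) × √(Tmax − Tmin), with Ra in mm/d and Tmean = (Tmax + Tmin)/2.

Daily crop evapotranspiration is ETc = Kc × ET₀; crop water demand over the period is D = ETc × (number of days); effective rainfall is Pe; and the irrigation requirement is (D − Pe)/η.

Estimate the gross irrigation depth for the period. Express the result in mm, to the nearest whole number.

307 mm

Tmean = (30.6 + 12.4)/2 = 21.50 °C
ET₀ = 0.0023 × 15.28 × (21.50 + 17.8) × √18.2 = 0.0023 × 15.28 × 39.30 × 4.2661 = 5.8922 mm/d
ETc = Kc × ET₀ = 1.06 × 5.8922 = 6.2457 mm/d
Crop demand D = ETc × 30 d = 6.2457 × 30 = 187.371 mm
D − Pe = 187.371 − 9.4 = 177.971 mm
Gross irrigation = 177.971 / 0.58 = 306.847 mm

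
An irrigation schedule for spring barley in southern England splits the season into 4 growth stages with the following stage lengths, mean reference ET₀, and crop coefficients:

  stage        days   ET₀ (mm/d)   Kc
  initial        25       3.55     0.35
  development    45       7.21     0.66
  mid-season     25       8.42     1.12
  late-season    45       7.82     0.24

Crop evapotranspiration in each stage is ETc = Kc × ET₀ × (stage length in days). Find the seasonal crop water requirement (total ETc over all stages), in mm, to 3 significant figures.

565 mm

initial: 0.35 × 3.55 × 25 = 31.06 mm
development: 0.66 × 7.21 × 45 = 214.14 mm
mid-season: 1.12 × 8.42 × 25 = 235.76 mm
late-season: 0.24 × 7.82 × 45 = 84.46 mm
Seasonal total = 565.42 mm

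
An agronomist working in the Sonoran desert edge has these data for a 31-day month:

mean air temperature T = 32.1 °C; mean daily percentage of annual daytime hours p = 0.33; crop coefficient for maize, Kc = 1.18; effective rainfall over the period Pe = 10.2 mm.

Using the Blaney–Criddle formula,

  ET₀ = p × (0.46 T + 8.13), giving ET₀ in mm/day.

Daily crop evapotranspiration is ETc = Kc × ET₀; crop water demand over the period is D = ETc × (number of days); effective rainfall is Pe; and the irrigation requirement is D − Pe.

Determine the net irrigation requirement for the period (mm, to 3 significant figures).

ET₀ = 0.33 × (0.46 × 32.1 + 8.13) = 0.33 × 22.896 = 7.5557 mm/d
ETc = Kc × ET₀ = 1.18 × 7.5557 = 8.9157 mm/d
Crop demand D = ETc × 31 d = 8.9157 × 31 = 276.387 mm
D − Pe = 276.387 − 10.2 = 266.187 mm

266 mm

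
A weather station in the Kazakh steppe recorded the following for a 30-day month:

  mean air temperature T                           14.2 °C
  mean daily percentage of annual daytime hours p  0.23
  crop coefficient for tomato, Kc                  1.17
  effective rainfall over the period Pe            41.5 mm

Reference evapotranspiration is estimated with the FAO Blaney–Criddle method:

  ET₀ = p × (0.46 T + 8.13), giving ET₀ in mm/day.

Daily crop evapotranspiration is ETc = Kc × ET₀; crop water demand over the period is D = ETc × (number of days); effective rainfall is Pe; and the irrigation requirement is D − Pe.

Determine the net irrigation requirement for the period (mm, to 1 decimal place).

76.9 mm

ET₀ = 0.23 × (0.46 × 14.2 + 8.13) = 0.23 × 14.662 = 3.3723 mm/d
ETc = Kc × ET₀ = 1.17 × 3.3723 = 3.9456 mm/d
Crop demand D = ETc × 30 d = 3.9456 × 30 = 118.368 mm
D − Pe = 118.368 − 41.5 = 76.868 mm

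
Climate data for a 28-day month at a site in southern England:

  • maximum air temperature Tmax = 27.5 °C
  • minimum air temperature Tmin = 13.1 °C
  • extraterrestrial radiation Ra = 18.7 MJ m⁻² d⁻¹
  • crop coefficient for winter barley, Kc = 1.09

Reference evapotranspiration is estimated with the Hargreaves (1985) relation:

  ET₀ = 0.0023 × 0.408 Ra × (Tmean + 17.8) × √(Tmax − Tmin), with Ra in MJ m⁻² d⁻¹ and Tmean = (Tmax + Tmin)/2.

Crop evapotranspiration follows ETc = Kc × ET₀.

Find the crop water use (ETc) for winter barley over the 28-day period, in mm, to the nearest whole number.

77 mm

Tmean = (27.5 + 13.1)/2 = 20.30 °C
0.408 Ra = 0.408 × 18.7 = 7.6296 mm/d equivalent
ET₀ = 0.0023 × 7.6296 × (20.30 + 17.8) × √14.4 = 0.0023 × 7.6296 × 38.10 × 3.7947 = 2.5371 mm/d
ETc = Kc × ET₀ = 1.09 × 2.5371 = 2.7654 mm/d
Over 28 days: 2.7654 × 28 = 77.431 mm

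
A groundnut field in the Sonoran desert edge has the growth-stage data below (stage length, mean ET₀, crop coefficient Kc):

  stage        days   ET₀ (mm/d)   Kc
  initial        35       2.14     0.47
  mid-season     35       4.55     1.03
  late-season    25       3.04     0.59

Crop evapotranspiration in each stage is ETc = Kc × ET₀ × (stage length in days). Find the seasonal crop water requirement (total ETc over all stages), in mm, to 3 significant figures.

initial: 0.47 × 2.14 × 35 = 35.20 mm
mid-season: 1.03 × 4.55 × 35 = 164.03 mm
late-season: 0.59 × 3.04 × 25 = 44.84 mm
Seasonal total = 244.07 mm

244 mm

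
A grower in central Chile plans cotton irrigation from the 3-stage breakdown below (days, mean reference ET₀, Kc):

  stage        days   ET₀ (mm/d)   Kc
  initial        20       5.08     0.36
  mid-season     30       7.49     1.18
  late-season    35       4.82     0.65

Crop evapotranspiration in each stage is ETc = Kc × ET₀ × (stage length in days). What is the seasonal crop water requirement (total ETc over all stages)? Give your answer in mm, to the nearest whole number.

initial: 0.36 × 5.08 × 20 = 36.58 mm
mid-season: 1.18 × 7.49 × 30 = 265.15 mm
late-season: 0.65 × 4.82 × 35 = 109.66 mm
Seasonal total = 411.39 mm

411 mm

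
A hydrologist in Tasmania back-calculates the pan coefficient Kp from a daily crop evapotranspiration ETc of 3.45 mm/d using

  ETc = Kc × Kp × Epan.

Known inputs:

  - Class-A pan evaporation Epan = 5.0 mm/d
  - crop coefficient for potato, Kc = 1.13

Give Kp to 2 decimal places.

0.61

ETc = Kc × Kp × Epan  ⇒  Kp = ETc / (Kc × Epan)
Kp = 3.45 / (1.13 × 5.0) = 3.45 / 5.650 = 0.6106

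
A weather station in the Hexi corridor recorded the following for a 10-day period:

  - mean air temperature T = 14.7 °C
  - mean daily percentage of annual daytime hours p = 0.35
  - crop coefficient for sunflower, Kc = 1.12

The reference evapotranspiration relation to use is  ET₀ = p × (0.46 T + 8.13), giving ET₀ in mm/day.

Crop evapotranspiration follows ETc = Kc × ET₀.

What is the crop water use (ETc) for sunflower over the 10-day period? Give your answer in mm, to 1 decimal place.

ET₀ = 0.35 × (0.46 × 14.7 + 8.13) = 0.35 × 14.892 = 5.2122 mm/d
ETc = Kc × ET₀ = 1.12 × 5.2122 = 5.8377 mm/d
Over 10 days: 5.8377 × 10 = 58.377 mm

58.4 mm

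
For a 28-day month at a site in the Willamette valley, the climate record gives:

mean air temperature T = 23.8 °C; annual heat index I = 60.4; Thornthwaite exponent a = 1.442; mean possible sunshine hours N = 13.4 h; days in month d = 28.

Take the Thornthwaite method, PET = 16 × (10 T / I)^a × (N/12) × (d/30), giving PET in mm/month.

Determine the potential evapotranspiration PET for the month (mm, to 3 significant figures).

120 mm

10T/I = 10 × 23.8 / 60.4 = 3.9404
(10T/I)^a = 3.9404^1.442 = 7.2239
Uncorrected PET = 16 × 7.2239 = 115.582 mm
Correction = (N/12)(d/30) = (13.4/12)(28/30) = 1.0422
PET = 115.582 × 1.0422 = 120.460 mm/month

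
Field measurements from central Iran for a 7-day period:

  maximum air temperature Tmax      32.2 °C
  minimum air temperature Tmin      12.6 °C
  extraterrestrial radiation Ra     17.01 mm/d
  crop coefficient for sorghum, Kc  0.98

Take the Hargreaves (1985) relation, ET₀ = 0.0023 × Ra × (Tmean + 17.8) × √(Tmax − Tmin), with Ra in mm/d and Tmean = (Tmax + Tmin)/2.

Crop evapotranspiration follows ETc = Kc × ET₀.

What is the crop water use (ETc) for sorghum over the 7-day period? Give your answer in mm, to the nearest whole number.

48 mm

Tmean = (32.2 + 12.6)/2 = 22.40 °C
ET₀ = 0.0023 × 17.01 × (22.40 + 17.8) × √19.6 = 0.0023 × 17.01 × 40.20 × 4.4272 = 6.9629 mm/d
ETc = Kc × ET₀ = 0.98 × 6.9629 = 6.8236 mm/d
Over 7 days: 6.8236 × 7 = 47.765 mm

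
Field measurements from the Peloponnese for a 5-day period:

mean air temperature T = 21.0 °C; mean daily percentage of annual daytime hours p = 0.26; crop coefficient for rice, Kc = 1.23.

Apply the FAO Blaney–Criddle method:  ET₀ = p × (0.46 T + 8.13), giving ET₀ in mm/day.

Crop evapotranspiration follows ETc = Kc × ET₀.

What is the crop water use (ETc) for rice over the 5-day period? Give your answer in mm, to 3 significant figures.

ET₀ = 0.26 × (0.46 × 21.0 + 8.13) = 0.26 × 17.790 = 4.6254 mm/d
ETc = Kc × ET₀ = 1.23 × 4.6254 = 5.6892 mm/d
Over 5 days: 5.6892 × 5 = 28.446 mm

28.4 mm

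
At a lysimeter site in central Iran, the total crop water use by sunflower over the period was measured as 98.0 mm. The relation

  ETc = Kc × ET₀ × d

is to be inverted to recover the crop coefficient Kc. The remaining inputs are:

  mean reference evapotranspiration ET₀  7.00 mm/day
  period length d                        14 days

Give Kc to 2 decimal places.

ETc = Kc × ET₀ × d  ⇒  Kc = ETc / (ET₀ × d)
Kc = 98.0 / (7.00 × 14) = 98.0 / 98.00 = 1.0000

1.00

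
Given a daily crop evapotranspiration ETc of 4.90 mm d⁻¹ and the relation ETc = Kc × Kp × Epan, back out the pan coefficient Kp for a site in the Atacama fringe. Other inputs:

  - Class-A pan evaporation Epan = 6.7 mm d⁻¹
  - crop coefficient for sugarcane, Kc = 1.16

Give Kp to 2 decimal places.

ETc = Kc × Kp × Epan  ⇒  Kp = ETc / (Kc × Epan)
Kp = 4.90 / (1.16 × 6.7) = 4.90 / 7.772 = 0.6305

0.63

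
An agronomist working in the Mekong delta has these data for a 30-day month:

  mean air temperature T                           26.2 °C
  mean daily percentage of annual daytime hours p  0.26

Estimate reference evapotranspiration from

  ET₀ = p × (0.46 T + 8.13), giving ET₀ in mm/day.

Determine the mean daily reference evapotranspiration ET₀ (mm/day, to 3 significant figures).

ET₀ = 0.26 × (0.46 × 26.2 + 8.13) = 0.26 × 20.182 = 5.2473 mm/d

5.25 mm/day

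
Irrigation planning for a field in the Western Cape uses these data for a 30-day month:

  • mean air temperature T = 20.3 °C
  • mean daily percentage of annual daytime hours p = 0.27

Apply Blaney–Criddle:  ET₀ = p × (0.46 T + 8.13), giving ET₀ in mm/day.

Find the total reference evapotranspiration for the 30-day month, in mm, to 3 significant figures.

141 mm

ET₀ = 0.27 × (0.46 × 20.3 + 8.13) = 0.27 × 17.468 = 4.7164 mm/d
Monthly total = 4.7164 × 30 = 141.492 mm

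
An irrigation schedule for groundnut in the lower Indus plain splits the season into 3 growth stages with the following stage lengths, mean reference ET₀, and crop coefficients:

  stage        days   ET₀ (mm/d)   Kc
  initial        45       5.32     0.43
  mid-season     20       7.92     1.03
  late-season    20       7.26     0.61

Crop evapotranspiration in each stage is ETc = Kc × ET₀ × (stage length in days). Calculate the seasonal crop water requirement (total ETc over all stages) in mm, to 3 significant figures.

355 mm

initial: 0.43 × 5.32 × 45 = 102.94 mm
mid-season: 1.03 × 7.92 × 20 = 163.15 mm
late-season: 0.61 × 7.26 × 20 = 88.57 mm
Seasonal total = 354.66 mm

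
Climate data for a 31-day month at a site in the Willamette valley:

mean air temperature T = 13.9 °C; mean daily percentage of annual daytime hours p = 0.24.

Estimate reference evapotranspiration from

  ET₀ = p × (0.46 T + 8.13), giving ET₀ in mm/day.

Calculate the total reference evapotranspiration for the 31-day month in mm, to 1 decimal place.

ET₀ = 0.24 × (0.46 × 13.9 + 8.13) = 0.24 × 14.524 = 3.4858 mm/d
Monthly total = 3.4858 × 31 = 108.060 mm

108.1 mm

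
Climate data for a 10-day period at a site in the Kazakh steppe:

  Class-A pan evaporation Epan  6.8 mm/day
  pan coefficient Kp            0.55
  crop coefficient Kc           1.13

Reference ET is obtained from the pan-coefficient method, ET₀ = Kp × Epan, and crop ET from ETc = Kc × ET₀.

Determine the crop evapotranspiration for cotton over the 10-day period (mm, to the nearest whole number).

ET₀ = 0.55 × 6.8 = 3.7400 mm/d
ETc = Kc × ET₀ = 1.13 × 3.7400 = 4.2262 mm/d
Over 10 days: 4.2262 × 10 = 42.262 mm

42 mm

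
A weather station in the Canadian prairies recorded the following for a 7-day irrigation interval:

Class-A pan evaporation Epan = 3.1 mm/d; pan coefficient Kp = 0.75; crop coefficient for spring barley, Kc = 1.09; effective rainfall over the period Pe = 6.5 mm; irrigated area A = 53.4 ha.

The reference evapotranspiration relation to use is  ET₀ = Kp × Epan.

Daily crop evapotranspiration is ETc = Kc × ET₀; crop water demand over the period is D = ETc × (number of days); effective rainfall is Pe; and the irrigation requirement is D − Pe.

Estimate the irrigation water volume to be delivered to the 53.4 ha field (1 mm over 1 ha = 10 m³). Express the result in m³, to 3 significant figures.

6000 m³

ET₀ = 0.75 × 3.1 = 2.3250 mm/d
ETc = Kc × ET₀ = 1.09 × 2.3250 = 2.5343 mm/d
Crop demand D = ETc × 7 d = 2.5343 × 7 = 17.740 mm
D − Pe = 17.740 − 6.5 = 11.240 mm
Volume = 11.240 mm × 53.4 ha × 10 = 6002.2 m³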